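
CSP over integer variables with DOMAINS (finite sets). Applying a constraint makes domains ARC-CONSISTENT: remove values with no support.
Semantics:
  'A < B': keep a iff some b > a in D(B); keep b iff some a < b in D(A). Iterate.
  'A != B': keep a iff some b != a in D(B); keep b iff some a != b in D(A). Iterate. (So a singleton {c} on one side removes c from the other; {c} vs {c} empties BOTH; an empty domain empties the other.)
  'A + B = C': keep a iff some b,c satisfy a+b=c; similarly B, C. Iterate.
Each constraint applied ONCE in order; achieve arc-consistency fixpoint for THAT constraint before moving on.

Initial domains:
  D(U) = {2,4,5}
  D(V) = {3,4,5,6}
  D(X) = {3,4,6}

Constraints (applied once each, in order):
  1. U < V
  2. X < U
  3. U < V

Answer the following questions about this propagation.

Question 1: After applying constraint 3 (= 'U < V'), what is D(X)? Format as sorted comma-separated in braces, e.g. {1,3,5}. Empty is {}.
Constraint 1 (U < V) on D(U)={2,4,5} D(V)={3,4,5,6}: no change
Constraint 2 (X < U) on D(X)={3,4,6} D(U)={2,4,5}: X {3,4,6}->{3,4}; U {2,4,5}->{4,5}
Constraint 3 (U < V) on D(U)={4,5} D(V)={3,4,5,6}: V {3,4,5,6}->{5,6}
So after constraint 3: D(X) = {3,4}

Answer: {3,4}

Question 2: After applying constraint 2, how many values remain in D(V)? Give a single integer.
Answer: 4

Derivation:
Constraint 1 (U < V) on D(U)={2,4,5} D(V)={3,4,5,6}: no change
Constraint 2 (X < U) on D(X)={3,4,6} D(U)={2,4,5}: X {3,4,6}->{3,4}; U {2,4,5}->{4,5}
So after constraint 2: D(V)={3,4,5,6}, size = 4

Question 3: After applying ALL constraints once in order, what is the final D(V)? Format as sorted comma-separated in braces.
Answer: {5,6}

Derivation:
Constraint 1 (U < V) on D(U)={2,4,5} D(V)={3,4,5,6}: no change
Constraint 2 (X < U) on D(X)={3,4,6} D(U)={2,4,5}: X {3,4,6}->{3,4}; U {2,4,5}->{4,5}
Constraint 3 (U < V) on D(U)={4,5} D(V)={3,4,5,6}: V {3,4,5,6}->{5,6}
So after all 3 constraints: D(V) = {5,6}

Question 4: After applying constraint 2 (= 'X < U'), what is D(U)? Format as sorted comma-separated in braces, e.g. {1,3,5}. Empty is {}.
Answer: {4,5}

Derivation:
Constraint 1 (U < V) on D(U)={2,4,5} D(V)={3,4,5,6}: no change
Constraint 2 (X < U) on D(X)={3,4,6} D(U)={2,4,5}: X {3,4,6}->{3,4}; U {2,4,5}->{4,5}
So after constraint 2: D(U) = {4,5}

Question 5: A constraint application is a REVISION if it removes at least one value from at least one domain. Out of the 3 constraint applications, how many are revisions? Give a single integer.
Constraint 1 (U < V) on D(U)={2,4,5} D(V)={3,4,5,6}: no change => not a revision
Constraint 2 (X < U) on D(X)={3,4,6} D(U)={2,4,5}: X {3,4,6}->{3,4}; U {2,4,5}->{4,5} => REVISION
Constraint 3 (U < V) on D(U)={4,5} D(V)={3,4,5,6}: V {3,4,5,6}->{5,6} => REVISION
Total revisions = 2

Answer: 2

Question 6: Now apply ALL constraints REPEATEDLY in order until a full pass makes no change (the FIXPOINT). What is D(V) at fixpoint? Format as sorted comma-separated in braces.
pass 0 (initial): D(V)={3,4,5,6}
pass 1: U {2,4,5}->{4,5}; V {3,4,5,6}->{5,6}; X {3,4,6}->{3,4}
pass 2: no change
Fixpoint after 2 passes: D(V) = {5,6}

Answer: {5,6}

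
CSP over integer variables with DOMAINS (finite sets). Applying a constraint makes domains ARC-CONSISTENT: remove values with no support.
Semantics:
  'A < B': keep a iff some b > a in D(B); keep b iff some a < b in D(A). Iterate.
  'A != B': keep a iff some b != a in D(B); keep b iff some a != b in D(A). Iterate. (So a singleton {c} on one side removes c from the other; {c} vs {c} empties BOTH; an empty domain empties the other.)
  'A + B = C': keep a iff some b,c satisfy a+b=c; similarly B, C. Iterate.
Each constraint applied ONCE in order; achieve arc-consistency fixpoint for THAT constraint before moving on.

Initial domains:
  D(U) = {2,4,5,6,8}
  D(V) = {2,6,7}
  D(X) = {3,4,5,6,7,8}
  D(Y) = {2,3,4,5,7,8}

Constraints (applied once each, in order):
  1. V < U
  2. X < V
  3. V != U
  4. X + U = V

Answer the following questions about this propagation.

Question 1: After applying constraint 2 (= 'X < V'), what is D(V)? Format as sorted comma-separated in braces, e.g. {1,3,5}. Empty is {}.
Answer: {6,7}

Derivation:
Constraint 1 (V < U) on D(V)={2,6,7} D(U)={2,4,5,6,8}: U {2,4,5,6,8}->{4,5,6,8}
Constraint 2 (X < V) on D(X)={3,4,5,6,7,8} D(V)={2,6,7}: X {3,4,5,6,7,8}->{3,4,5,6}; V {2,6,7}->{6,7}
So after constraint 2: D(V) = {6,7}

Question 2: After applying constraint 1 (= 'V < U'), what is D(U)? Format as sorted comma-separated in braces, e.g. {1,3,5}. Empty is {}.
Answer: {4,5,6,8}

Derivation:
Constraint 1 (V < U) on D(V)={2,6,7} D(U)={2,4,5,6,8}: U {2,4,5,6,8}->{4,5,6,8}
So after constraint 1: D(U) = {4,5,6,8}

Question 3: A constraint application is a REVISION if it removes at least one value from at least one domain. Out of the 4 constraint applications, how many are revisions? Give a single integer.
Constraint 1 (V < U) on D(V)={2,6,7} D(U)={2,4,5,6,8}: U {2,4,5,6,8}->{4,5,6,8} => REVISION
Constraint 2 (X < V) on D(X)={3,4,5,6,7,8} D(V)={2,6,7}: X {3,4,5,6,7,8}->{3,4,5,6}; V {2,6,7}->{6,7} => REVISION
Constraint 3 (V != U) on D(V)={6,7} D(U)={4,5,6,8}: no change => not a revision
Constraint 4 (X + U = V) on D(X)={3,4,5,6} D(U)={4,5,6,8} D(V)={6,7}: X {3,4,5,6}->{3}; U {4,5,6,8}->{4}; V {6,7}->{7} => REVISION
Total revisions = 3

Answer: 3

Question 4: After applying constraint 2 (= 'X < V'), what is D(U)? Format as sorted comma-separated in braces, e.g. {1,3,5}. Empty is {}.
Answer: {4,5,6,8}

Derivation:
Constraint 1 (V < U) on D(V)={2,6,7} D(U)={2,4,5,6,8}: U {2,4,5,6,8}->{4,5,6,8}
Constraint 2 (X < V) on D(X)={3,4,5,6,7,8} D(V)={2,6,7}: X {3,4,5,6,7,8}->{3,4,5,6}; V {2,6,7}->{6,7}
So after constraint 2: D(U) = {4,5,6,8}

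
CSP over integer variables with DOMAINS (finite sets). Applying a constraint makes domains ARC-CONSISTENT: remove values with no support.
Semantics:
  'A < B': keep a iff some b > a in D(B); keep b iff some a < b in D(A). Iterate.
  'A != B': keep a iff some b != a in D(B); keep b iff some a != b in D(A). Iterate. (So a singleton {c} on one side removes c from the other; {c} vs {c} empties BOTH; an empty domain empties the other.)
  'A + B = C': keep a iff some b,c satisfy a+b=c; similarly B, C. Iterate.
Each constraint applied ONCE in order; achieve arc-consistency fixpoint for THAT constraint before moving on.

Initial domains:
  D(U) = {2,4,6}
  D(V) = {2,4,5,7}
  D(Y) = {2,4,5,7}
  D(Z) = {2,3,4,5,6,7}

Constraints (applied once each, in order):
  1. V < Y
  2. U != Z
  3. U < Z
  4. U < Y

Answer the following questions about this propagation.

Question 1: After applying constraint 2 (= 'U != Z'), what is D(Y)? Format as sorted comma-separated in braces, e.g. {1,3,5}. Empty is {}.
Answer: {4,5,7}

Derivation:
Constraint 1 (V < Y) on D(V)={2,4,5,7} D(Y)={2,4,5,7}: V {2,4,5,7}->{2,4,5}; Y {2,4,5,7}->{4,5,7}
Constraint 2 (U != Z) on D(U)={2,4,6} D(Z)={2,3,4,5,6,7}: no change
So after constraint 2: D(Y) = {4,5,7}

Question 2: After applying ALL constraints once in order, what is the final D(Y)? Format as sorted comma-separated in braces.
Answer: {4,5,7}

Derivation:
Constraint 1 (V < Y) on D(V)={2,4,5,7} D(Y)={2,4,5,7}: V {2,4,5,7}->{2,4,5}; Y {2,4,5,7}->{4,5,7}
Constraint 2 (U != Z) on D(U)={2,4,6} D(Z)={2,3,4,5,6,7}: no change
Constraint 3 (U < Z) on D(U)={2,4,6} D(Z)={2,3,4,5,6,7}: Z {2,3,4,5,6,7}->{3,4,5,6,7}
Constraint 4 (U < Y) on D(U)={2,4,6} D(Y)={4,5,7}: no change
So after all 4 constraints: D(Y) = {4,5,7}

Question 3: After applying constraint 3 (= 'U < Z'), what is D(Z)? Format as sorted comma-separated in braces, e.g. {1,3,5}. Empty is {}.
Constraint 1 (V < Y) on D(V)={2,4,5,7} D(Y)={2,4,5,7}: V {2,4,5,7}->{2,4,5}; Y {2,4,5,7}->{4,5,7}
Constraint 2 (U != Z) on D(U)={2,4,6} D(Z)={2,3,4,5,6,7}: no change
Constraint 3 (U < Z) on D(U)={2,4,6} D(Z)={2,3,4,5,6,7}: Z {2,3,4,5,6,7}->{3,4,5,6,7}
So after constraint 3: D(Z) = {3,4,5,6,7}

Answer: {3,4,5,6,7}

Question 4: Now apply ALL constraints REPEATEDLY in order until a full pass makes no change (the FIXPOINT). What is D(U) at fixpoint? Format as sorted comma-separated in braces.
Answer: {2,4,6}

Derivation:
pass 0 (initial): D(U)={2,4,6}
pass 1: V {2,4,5,7}->{2,4,5}; Y {2,4,5,7}->{4,5,7}; Z {2,3,4,5,6,7}->{3,4,5,6,7}
pass 2: no change
Fixpoint after 2 passes: D(U) = {2,4,6}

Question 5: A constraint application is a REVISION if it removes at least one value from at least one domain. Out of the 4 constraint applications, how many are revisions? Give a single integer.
Answer: 2

Derivation:
Constraint 1 (V < Y) on D(V)={2,4,5,7} D(Y)={2,4,5,7}: V {2,4,5,7}->{2,4,5}; Y {2,4,5,7}->{4,5,7} => REVISION
Constraint 2 (U != Z) on D(U)={2,4,6} D(Z)={2,3,4,5,6,7}: no change => not a revision
Constraint 3 (U < Z) on D(U)={2,4,6} D(Z)={2,3,4,5,6,7}: Z {2,3,4,5,6,7}->{3,4,5,6,7} => REVISION
Constraint 4 (U < Y) on D(U)={2,4,6} D(Y)={4,5,7}: no change => not a revision
Total revisions = 2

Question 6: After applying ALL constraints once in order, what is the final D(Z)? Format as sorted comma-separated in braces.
Answer: {3,4,5,6,7}

Derivation:
Constraint 1 (V < Y) on D(V)={2,4,5,7} D(Y)={2,4,5,7}: V {2,4,5,7}->{2,4,5}; Y {2,4,5,7}->{4,5,7}
Constraint 2 (U != Z) on D(U)={2,4,6} D(Z)={2,3,4,5,6,7}: no change
Constraint 3 (U < Z) on D(U)={2,4,6} D(Z)={2,3,4,5,6,7}: Z {2,3,4,5,6,7}->{3,4,5,6,7}
Constraint 4 (U < Y) on D(U)={2,4,6} D(Y)={4,5,7}: no change
So after all 4 constraints: D(Z) = {3,4,5,6,7}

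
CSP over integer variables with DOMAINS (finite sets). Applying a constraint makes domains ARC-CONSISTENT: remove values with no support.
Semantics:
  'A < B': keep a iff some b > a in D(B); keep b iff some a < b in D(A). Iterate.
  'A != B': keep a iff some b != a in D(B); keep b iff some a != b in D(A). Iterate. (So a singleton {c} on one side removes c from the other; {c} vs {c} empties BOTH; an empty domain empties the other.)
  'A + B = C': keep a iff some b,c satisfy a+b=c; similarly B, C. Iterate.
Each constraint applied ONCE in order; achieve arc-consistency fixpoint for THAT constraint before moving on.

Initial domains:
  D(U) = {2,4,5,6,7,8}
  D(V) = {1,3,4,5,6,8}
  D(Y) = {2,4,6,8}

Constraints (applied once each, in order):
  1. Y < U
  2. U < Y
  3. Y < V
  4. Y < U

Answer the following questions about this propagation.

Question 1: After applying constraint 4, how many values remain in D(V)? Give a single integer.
Answer: 1

Derivation:
Constraint 1 (Y < U) on D(Y)={2,4,6,8} D(U)={2,4,5,6,7,8}: Y {2,4,6,8}->{2,4,6}; U {2,4,5,6,7,8}->{4,5,6,7,8}
Constraint 2 (U < Y) on D(U)={4,5,6,7,8} D(Y)={2,4,6}: U {4,5,6,7,8}->{4,5}; Y {2,4,6}->{6}
Constraint 3 (Y < V) on D(Y)={6} D(V)={1,3,4,5,6,8}: V {1,3,4,5,6,8}->{8}
Constraint 4 (Y < U) on D(Y)={6} D(U)={4,5}: Y {6}->{}; U {4,5}->{}
So after constraint 4: D(V)={8}, size = 1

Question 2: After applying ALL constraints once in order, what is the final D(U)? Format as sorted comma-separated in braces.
Constraint 1 (Y < U) on D(Y)={2,4,6,8} D(U)={2,4,5,6,7,8}: Y {2,4,6,8}->{2,4,6}; U {2,4,5,6,7,8}->{4,5,6,7,8}
Constraint 2 (U < Y) on D(U)={4,5,6,7,8} D(Y)={2,4,6}: U {4,5,6,7,8}->{4,5}; Y {2,4,6}->{6}
Constraint 3 (Y < V) on D(Y)={6} D(V)={1,3,4,5,6,8}: V {1,3,4,5,6,8}->{8}
Constraint 4 (Y < U) on D(Y)={6} D(U)={4,5}: Y {6}->{}; U {4,5}->{}
So after all 4 constraints: D(U) = {}

Answer: {}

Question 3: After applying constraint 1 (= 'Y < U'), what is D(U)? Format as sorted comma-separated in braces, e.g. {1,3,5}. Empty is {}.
Answer: {4,5,6,7,8}

Derivation:
Constraint 1 (Y < U) on D(Y)={2,4,6,8} D(U)={2,4,5,6,7,8}: Y {2,4,6,8}->{2,4,6}; U {2,4,5,6,7,8}->{4,5,6,7,8}
So after constraint 1: D(U) = {4,5,6,7,8}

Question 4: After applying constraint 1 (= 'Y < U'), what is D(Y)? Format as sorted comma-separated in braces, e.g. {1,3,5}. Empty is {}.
Answer: {2,4,6}

Derivation:
Constraint 1 (Y < U) on D(Y)={2,4,6,8} D(U)={2,4,5,6,7,8}: Y {2,4,6,8}->{2,4,6}; U {2,4,5,6,7,8}->{4,5,6,7,8}
So after constraint 1: D(Y) = {2,4,6}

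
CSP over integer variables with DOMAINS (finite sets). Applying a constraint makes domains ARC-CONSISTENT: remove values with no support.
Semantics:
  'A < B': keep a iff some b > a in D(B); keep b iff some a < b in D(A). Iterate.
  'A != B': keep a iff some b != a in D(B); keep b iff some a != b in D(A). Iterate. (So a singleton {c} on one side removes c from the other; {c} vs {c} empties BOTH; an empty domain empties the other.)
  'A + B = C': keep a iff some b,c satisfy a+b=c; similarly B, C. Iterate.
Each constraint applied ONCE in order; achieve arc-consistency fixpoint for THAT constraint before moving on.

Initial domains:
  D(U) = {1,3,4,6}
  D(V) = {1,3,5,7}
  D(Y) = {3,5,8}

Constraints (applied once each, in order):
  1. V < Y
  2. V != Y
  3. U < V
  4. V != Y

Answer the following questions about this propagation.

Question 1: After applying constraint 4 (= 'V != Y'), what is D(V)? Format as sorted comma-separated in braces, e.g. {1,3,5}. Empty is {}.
Constraint 1 (V < Y) on D(V)={1,3,5,7} D(Y)={3,5,8}: no change
Constraint 2 (V != Y) on D(V)={1,3,5,7} D(Y)={3,5,8}: no change
Constraint 3 (U < V) on D(U)={1,3,4,6} D(V)={1,3,5,7}: V {1,3,5,7}->{3,5,7}
Constraint 4 (V != Y) on D(V)={3,5,7} D(Y)={3,5,8}: no change
So after constraint 4: D(V) = {3,5,7}

Answer: {3,5,7}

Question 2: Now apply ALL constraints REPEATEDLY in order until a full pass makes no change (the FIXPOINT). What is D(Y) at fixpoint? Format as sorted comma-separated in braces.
Answer: {5,8}

Derivation:
pass 0 (initial): D(Y)={3,5,8}
pass 1: V {1,3,5,7}->{3,5,7}
pass 2: Y {3,5,8}->{5,8}
pass 3: no change
Fixpoint after 3 passes: D(Y) = {5,8}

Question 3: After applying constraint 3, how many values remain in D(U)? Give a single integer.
Constraint 1 (V < Y) on D(V)={1,3,5,7} D(Y)={3,5,8}: no change
Constraint 2 (V != Y) on D(V)={1,3,5,7} D(Y)={3,5,8}: no change
Constraint 3 (U < V) on D(U)={1,3,4,6} D(V)={1,3,5,7}: V {1,3,5,7}->{3,5,7}
So after constraint 3: D(U)={1,3,4,6}, size = 4

Answer: 4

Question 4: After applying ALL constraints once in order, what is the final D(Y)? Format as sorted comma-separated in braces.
Answer: {3,5,8}

Derivation:
Constraint 1 (V < Y) on D(V)={1,3,5,7} D(Y)={3,5,8}: no change
Constraint 2 (V != Y) on D(V)={1,3,5,7} D(Y)={3,5,8}: no change
Constraint 3 (U < V) on D(U)={1,3,4,6} D(V)={1,3,5,7}: V {1,3,5,7}->{3,5,7}
Constraint 4 (V != Y) on D(V)={3,5,7} D(Y)={3,5,8}: no change
So after all 4 constraints: D(Y) = {3,5,8}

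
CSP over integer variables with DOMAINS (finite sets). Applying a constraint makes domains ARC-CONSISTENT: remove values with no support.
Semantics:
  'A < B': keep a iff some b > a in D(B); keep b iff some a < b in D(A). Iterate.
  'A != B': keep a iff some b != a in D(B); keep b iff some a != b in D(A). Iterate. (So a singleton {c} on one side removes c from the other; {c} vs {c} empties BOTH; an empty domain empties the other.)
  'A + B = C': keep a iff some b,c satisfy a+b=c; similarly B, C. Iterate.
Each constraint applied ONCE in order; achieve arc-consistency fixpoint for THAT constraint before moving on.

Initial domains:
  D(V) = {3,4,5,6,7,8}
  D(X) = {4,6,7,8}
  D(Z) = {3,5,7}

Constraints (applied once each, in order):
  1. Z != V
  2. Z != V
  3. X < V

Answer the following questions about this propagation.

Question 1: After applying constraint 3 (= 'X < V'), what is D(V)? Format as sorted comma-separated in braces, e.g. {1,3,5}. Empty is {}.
Answer: {5,6,7,8}

Derivation:
Constraint 1 (Z != V) on D(Z)={3,5,7} D(V)={3,4,5,6,7,8}: no change
Constraint 2 (Z != V) on D(Z)={3,5,7} D(V)={3,4,5,6,7,8}: no change
Constraint 3 (X < V) on D(X)={4,6,7,8} D(V)={3,4,5,6,7,8}: X {4,6,7,8}->{4,6,7}; V {3,4,5,6,7,8}->{5,6,7,8}
So after constraint 3: D(V) = {5,6,7,8}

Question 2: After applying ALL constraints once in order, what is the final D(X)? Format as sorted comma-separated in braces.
Answer: {4,6,7}

Derivation:
Constraint 1 (Z != V) on D(Z)={3,5,7} D(V)={3,4,5,6,7,8}: no change
Constraint 2 (Z != V) on D(Z)={3,5,7} D(V)={3,4,5,6,7,8}: no change
Constraint 3 (X < V) on D(X)={4,6,7,8} D(V)={3,4,5,6,7,8}: X {4,6,7,8}->{4,6,7}; V {3,4,5,6,7,8}->{5,6,7,8}
So after all 3 constraints: D(X) = {4,6,7}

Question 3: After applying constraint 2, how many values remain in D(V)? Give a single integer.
Constraint 1 (Z != V) on D(Z)={3,5,7} D(V)={3,4,5,6,7,8}: no change
Constraint 2 (Z != V) on D(Z)={3,5,7} D(V)={3,4,5,6,7,8}: no change
So after constraint 2: D(V)={3,4,5,6,7,8}, size = 6

Answer: 6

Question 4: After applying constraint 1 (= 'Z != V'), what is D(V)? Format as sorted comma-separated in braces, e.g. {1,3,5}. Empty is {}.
Answer: {3,4,5,6,7,8}

Derivation:
Constraint 1 (Z != V) on D(Z)={3,5,7} D(V)={3,4,5,6,7,8}: no change
So after constraint 1: D(V) = {3,4,5,6,7,8}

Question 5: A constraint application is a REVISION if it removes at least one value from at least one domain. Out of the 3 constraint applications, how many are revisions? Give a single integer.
Answer: 1

Derivation:
Constraint 1 (Z != V) on D(Z)={3,5,7} D(V)={3,4,5,6,7,8}: no change => not a revision
Constraint 2 (Z != V) on D(Z)={3,5,7} D(V)={3,4,5,6,7,8}: no change => not a revision
Constraint 3 (X < V) on D(X)={4,6,7,8} D(V)={3,4,5,6,7,8}: X {4,6,7,8}->{4,6,7}; V {3,4,5,6,7,8}->{5,6,7,8} => REVISION
Total revisions = 1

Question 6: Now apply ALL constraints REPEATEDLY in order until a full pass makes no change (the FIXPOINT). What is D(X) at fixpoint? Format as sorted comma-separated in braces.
Answer: {4,6,7}

Derivation:
pass 0 (initial): D(X)={4,6,7,8}
pass 1: V {3,4,5,6,7,8}->{5,6,7,8}; X {4,6,7,8}->{4,6,7}
pass 2: no change
Fixpoint after 2 passes: D(X) = {4,6,7}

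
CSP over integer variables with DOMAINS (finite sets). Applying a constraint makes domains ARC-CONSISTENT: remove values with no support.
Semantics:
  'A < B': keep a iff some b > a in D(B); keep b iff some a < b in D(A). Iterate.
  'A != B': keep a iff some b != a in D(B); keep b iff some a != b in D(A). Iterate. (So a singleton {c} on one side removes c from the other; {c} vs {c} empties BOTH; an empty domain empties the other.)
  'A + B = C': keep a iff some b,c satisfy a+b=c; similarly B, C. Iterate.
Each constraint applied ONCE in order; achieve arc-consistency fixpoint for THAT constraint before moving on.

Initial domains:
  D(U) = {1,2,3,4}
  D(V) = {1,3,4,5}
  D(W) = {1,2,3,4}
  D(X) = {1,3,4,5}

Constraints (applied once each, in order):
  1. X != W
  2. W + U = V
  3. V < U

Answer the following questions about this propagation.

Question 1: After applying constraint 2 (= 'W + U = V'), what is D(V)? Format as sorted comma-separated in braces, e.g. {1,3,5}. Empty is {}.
Constraint 1 (X != W) on D(X)={1,3,4,5} D(W)={1,2,3,4}: no change
Constraint 2 (W + U = V) on D(W)={1,2,3,4} D(U)={1,2,3,4} D(V)={1,3,4,5}: V {1,3,4,5}->{3,4,5}
So after constraint 2: D(V) = {3,4,5}

Answer: {3,4,5}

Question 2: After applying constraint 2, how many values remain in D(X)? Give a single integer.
Answer: 4

Derivation:
Constraint 1 (X != W) on D(X)={1,3,4,5} D(W)={1,2,3,4}: no change
Constraint 2 (W + U = V) on D(W)={1,2,3,4} D(U)={1,2,3,4} D(V)={1,3,4,5}: V {1,3,4,5}->{3,4,5}
So after constraint 2: D(X)={1,3,4,5}, size = 4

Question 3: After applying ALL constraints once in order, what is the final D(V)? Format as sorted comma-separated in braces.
Constraint 1 (X != W) on D(X)={1,3,4,5} D(W)={1,2,3,4}: no change
Constraint 2 (W + U = V) on D(W)={1,2,3,4} D(U)={1,2,3,4} D(V)={1,3,4,5}: V {1,3,4,5}->{3,4,5}
Constraint 3 (V < U) on D(V)={3,4,5} D(U)={1,2,3,4}: V {3,4,5}->{3}; U {1,2,3,4}->{4}
So after all 3 constraints: D(V) = {3}

Answer: {3}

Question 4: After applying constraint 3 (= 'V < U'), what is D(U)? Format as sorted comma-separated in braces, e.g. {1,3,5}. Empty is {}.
Answer: {4}

Derivation:
Constraint 1 (X != W) on D(X)={1,3,4,5} D(W)={1,2,3,4}: no change
Constraint 2 (W + U = V) on D(W)={1,2,3,4} D(U)={1,2,3,4} D(V)={1,3,4,5}: V {1,3,4,5}->{3,4,5}
Constraint 3 (V < U) on D(V)={3,4,5} D(U)={1,2,3,4}: V {3,4,5}->{3}; U {1,2,3,4}->{4}
So after constraint 3: D(U) = {4}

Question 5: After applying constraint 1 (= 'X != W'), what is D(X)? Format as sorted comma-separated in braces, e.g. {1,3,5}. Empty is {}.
Answer: {1,3,4,5}

Derivation:
Constraint 1 (X != W) on D(X)={1,3,4,5} D(W)={1,2,3,4}: no change
So after constraint 1: D(X) = {1,3,4,5}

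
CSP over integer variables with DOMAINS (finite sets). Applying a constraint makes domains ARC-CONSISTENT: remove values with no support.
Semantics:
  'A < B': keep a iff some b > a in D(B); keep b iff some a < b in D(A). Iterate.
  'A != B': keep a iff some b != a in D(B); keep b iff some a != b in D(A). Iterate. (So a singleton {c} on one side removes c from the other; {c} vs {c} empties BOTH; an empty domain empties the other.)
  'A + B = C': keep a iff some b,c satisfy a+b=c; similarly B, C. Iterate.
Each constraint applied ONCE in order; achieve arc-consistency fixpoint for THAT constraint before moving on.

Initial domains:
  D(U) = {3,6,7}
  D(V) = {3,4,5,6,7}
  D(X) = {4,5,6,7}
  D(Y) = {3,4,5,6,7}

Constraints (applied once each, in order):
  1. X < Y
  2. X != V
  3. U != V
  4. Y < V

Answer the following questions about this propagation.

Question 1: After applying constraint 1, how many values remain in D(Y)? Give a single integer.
Answer: 3

Derivation:
Constraint 1 (X < Y) on D(X)={4,5,6,7} D(Y)={3,4,5,6,7}: X {4,5,6,7}->{4,5,6}; Y {3,4,5,6,7}->{5,6,7}
So after constraint 1: D(Y)={5,6,7}, size = 3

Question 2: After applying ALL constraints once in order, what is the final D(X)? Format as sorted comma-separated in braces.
Constraint 1 (X < Y) on D(X)={4,5,6,7} D(Y)={3,4,5,6,7}: X {4,5,6,7}->{4,5,6}; Y {3,4,5,6,7}->{5,6,7}
Constraint 2 (X != V) on D(X)={4,5,6} D(V)={3,4,5,6,7}: no change
Constraint 3 (U != V) on D(U)={3,6,7} D(V)={3,4,5,6,7}: no change
Constraint 4 (Y < V) on D(Y)={5,6,7} D(V)={3,4,5,6,7}: Y {5,6,7}->{5,6}; V {3,4,5,6,7}->{6,7}
So after all 4 constraints: D(X) = {4,5,6}

Answer: {4,5,6}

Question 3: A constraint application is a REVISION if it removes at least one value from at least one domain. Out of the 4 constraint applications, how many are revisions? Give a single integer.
Constraint 1 (X < Y) on D(X)={4,5,6,7} D(Y)={3,4,5,6,7}: X {4,5,6,7}->{4,5,6}; Y {3,4,5,6,7}->{5,6,7} => REVISION
Constraint 2 (X != V) on D(X)={4,5,6} D(V)={3,4,5,6,7}: no change => not a revision
Constraint 3 (U != V) on D(U)={3,6,7} D(V)={3,4,5,6,7}: no change => not a revision
Constraint 4 (Y < V) on D(Y)={5,6,7} D(V)={3,4,5,6,7}: Y {5,6,7}->{5,6}; V {3,4,5,6,7}->{6,7} => REVISION
Total revisions = 2

Answer: 2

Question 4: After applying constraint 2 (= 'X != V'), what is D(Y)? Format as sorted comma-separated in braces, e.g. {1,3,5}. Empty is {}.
Answer: {5,6,7}

Derivation:
Constraint 1 (X < Y) on D(X)={4,5,6,7} D(Y)={3,4,5,6,7}: X {4,5,6,7}->{4,5,6}; Y {3,4,5,6,7}->{5,6,7}
Constraint 2 (X != V) on D(X)={4,5,6} D(V)={3,4,5,6,7}: no change
So after constraint 2: D(Y) = {5,6,7}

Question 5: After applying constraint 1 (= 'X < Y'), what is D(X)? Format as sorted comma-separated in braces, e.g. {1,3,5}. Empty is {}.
Answer: {4,5,6}

Derivation:
Constraint 1 (X < Y) on D(X)={4,5,6,7} D(Y)={3,4,5,6,7}: X {4,5,6,7}->{4,5,6}; Y {3,4,5,6,7}->{5,6,7}
So after constraint 1: D(X) = {4,5,6}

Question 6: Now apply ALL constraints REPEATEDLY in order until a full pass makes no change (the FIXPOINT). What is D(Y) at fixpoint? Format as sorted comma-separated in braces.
pass 0 (initial): D(Y)={3,4,5,6,7}
pass 1: V {3,4,5,6,7}->{6,7}; X {4,5,6,7}->{4,5,6}; Y {3,4,5,6,7}->{5,6}
pass 2: X {4,5,6}->{4,5}
pass 3: no change
Fixpoint after 3 passes: D(Y) = {5,6}

Answer: {5,6}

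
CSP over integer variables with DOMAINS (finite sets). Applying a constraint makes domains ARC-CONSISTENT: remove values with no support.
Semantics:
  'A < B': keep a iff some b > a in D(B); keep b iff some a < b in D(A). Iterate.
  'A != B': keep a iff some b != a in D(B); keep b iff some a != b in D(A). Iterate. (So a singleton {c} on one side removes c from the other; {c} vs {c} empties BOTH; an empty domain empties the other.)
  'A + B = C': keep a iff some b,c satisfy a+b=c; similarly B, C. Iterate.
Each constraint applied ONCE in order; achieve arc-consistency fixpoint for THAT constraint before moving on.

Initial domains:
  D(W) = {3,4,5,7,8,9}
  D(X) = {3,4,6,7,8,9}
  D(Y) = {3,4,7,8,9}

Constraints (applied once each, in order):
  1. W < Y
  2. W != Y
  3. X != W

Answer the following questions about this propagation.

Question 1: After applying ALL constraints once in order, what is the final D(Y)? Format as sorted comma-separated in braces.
Constraint 1 (W < Y) on D(W)={3,4,5,7,8,9} D(Y)={3,4,7,8,9}: W {3,4,5,7,8,9}->{3,4,5,7,8}; Y {3,4,7,8,9}->{4,7,8,9}
Constraint 2 (W != Y) on D(W)={3,4,5,7,8} D(Y)={4,7,8,9}: no change
Constraint 3 (X != W) on D(X)={3,4,6,7,8,9} D(W)={3,4,5,7,8}: no change
So after all 3 constraints: D(Y) = {4,7,8,9}

Answer: {4,7,8,9}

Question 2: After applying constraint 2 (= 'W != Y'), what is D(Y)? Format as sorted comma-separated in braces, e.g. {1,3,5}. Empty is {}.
Answer: {4,7,8,9}

Derivation:
Constraint 1 (W < Y) on D(W)={3,4,5,7,8,9} D(Y)={3,4,7,8,9}: W {3,4,5,7,8,9}->{3,4,5,7,8}; Y {3,4,7,8,9}->{4,7,8,9}
Constraint 2 (W != Y) on D(W)={3,4,5,7,8} D(Y)={4,7,8,9}: no change
So after constraint 2: D(Y) = {4,7,8,9}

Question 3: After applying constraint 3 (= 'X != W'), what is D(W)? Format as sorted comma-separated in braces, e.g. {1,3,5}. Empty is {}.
Constraint 1 (W < Y) on D(W)={3,4,5,7,8,9} D(Y)={3,4,7,8,9}: W {3,4,5,7,8,9}->{3,4,5,7,8}; Y {3,4,7,8,9}->{4,7,8,9}
Constraint 2 (W != Y) on D(W)={3,4,5,7,8} D(Y)={4,7,8,9}: no change
Constraint 3 (X != W) on D(X)={3,4,6,7,8,9} D(W)={3,4,5,7,8}: no change
So after constraint 3: D(W) = {3,4,5,7,8}

Answer: {3,4,5,7,8}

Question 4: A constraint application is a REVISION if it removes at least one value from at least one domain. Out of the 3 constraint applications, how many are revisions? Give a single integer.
Answer: 1

Derivation:
Constraint 1 (W < Y) on D(W)={3,4,5,7,8,9} D(Y)={3,4,7,8,9}: W {3,4,5,7,8,9}->{3,4,5,7,8}; Y {3,4,7,8,9}->{4,7,8,9} => REVISION
Constraint 2 (W != Y) on D(W)={3,4,5,7,8} D(Y)={4,7,8,9}: no change => not a revision
Constraint 3 (X != W) on D(X)={3,4,6,7,8,9} D(W)={3,4,5,7,8}: no change => not a revision
Total revisions = 1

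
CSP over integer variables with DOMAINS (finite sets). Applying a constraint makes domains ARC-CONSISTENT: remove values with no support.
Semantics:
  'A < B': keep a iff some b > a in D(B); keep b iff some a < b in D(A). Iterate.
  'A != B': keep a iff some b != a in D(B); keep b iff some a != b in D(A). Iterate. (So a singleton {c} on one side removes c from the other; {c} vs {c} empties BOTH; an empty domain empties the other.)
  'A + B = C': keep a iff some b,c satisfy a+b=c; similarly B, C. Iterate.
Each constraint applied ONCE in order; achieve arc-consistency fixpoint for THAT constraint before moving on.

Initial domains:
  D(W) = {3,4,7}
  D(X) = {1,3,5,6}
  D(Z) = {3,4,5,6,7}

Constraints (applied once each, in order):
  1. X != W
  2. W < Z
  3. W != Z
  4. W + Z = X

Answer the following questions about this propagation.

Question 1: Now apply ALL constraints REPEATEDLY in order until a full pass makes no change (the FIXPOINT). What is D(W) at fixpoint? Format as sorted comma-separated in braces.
Answer: {}

Derivation:
pass 0 (initial): D(W)={3,4,7}
pass 1: W {3,4,7}->{}; X {1,3,5,6}->{}; Z {3,4,5,6,7}->{}
pass 2: no change
Fixpoint after 2 passes: D(W) = {}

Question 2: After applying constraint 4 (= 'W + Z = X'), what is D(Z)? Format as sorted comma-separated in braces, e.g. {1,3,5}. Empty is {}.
Constraint 1 (X != W) on D(X)={1,3,5,6} D(W)={3,4,7}: no change
Constraint 2 (W < Z) on D(W)={3,4,7} D(Z)={3,4,5,6,7}: W {3,4,7}->{3,4}; Z {3,4,5,6,7}->{4,5,6,7}
Constraint 3 (W != Z) on D(W)={3,4} D(Z)={4,5,6,7}: no change
Constraint 4 (W + Z = X) on D(W)={3,4} D(Z)={4,5,6,7} D(X)={1,3,5,6}: W {3,4}->{}; Z {4,5,6,7}->{}; X {1,3,5,6}->{}
So after constraint 4: D(Z) = {}

Answer: {}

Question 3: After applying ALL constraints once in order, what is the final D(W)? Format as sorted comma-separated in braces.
Constraint 1 (X != W) on D(X)={1,3,5,6} D(W)={3,4,7}: no change
Constraint 2 (W < Z) on D(W)={3,4,7} D(Z)={3,4,5,6,7}: W {3,4,7}->{3,4}; Z {3,4,5,6,7}->{4,5,6,7}
Constraint 3 (W != Z) on D(W)={3,4} D(Z)={4,5,6,7}: no change
Constraint 4 (W + Z = X) on D(W)={3,4} D(Z)={4,5,6,7} D(X)={1,3,5,6}: W {3,4}->{}; Z {4,5,6,7}->{}; X {1,3,5,6}->{}
So after all 4 constraints: D(W) = {}

Answer: {}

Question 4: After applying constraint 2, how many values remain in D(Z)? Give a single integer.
Answer: 4

Derivation:
Constraint 1 (X != W) on D(X)={1,3,5,6} D(W)={3,4,7}: no change
Constraint 2 (W < Z) on D(W)={3,4,7} D(Z)={3,4,5,6,7}: W {3,4,7}->{3,4}; Z {3,4,5,6,7}->{4,5,6,7}
So after constraint 2: D(Z)={4,5,6,7}, size = 4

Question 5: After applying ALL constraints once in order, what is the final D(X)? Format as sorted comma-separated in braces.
Constraint 1 (X != W) on D(X)={1,3,5,6} D(W)={3,4,7}: no change
Constraint 2 (W < Z) on D(W)={3,4,7} D(Z)={3,4,5,6,7}: W {3,4,7}->{3,4}; Z {3,4,5,6,7}->{4,5,6,7}
Constraint 3 (W != Z) on D(W)={3,4} D(Z)={4,5,6,7}: no change
Constraint 4 (W + Z = X) on D(W)={3,4} D(Z)={4,5,6,7} D(X)={1,3,5,6}: W {3,4}->{}; Z {4,5,6,7}->{}; X {1,3,5,6}->{}
So after all 4 constraints: D(X) = {}

Answer: {}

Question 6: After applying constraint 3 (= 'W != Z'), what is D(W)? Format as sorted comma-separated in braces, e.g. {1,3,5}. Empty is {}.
Answer: {3,4}

Derivation:
Constraint 1 (X != W) on D(X)={1,3,5,6} D(W)={3,4,7}: no change
Constraint 2 (W < Z) on D(W)={3,4,7} D(Z)={3,4,5,6,7}: W {3,4,7}->{3,4}; Z {3,4,5,6,7}->{4,5,6,7}
Constraint 3 (W != Z) on D(W)={3,4} D(Z)={4,5,6,7}: no change
So after constraint 3: D(W) = {3,4}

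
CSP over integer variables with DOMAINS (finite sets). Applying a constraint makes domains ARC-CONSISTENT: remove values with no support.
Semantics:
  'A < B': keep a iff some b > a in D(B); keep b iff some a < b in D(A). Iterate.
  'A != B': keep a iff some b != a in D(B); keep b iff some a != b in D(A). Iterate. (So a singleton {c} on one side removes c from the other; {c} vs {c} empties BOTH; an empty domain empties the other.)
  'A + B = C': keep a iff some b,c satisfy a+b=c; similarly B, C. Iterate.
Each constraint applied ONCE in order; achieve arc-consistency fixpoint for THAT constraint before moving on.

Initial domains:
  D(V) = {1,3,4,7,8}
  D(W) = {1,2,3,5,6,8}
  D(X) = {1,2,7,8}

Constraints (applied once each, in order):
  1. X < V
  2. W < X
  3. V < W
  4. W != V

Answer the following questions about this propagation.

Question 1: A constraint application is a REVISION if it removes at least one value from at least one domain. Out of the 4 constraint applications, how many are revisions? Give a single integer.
Answer: 3

Derivation:
Constraint 1 (X < V) on D(X)={1,2,7,8} D(V)={1,3,4,7,8}: X {1,2,7,8}->{1,2,7}; V {1,3,4,7,8}->{3,4,7,8} => REVISION
Constraint 2 (W < X) on D(W)={1,2,3,5,6,8} D(X)={1,2,7}: W {1,2,3,5,6,8}->{1,2,3,5,6}; X {1,2,7}->{2,7} => REVISION
Constraint 3 (V < W) on D(V)={3,4,7,8} D(W)={1,2,3,5,6}: V {3,4,7,8}->{3,4}; W {1,2,3,5,6}->{5,6} => REVISION
Constraint 4 (W != V) on D(W)={5,6} D(V)={3,4}: no change => not a revision
Total revisions = 3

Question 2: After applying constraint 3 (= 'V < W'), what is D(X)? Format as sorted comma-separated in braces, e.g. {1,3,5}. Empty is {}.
Answer: {2,7}

Derivation:
Constraint 1 (X < V) on D(X)={1,2,7,8} D(V)={1,3,4,7,8}: X {1,2,7,8}->{1,2,7}; V {1,3,4,7,8}->{3,4,7,8}
Constraint 2 (W < X) on D(W)={1,2,3,5,6,8} D(X)={1,2,7}: W {1,2,3,5,6,8}->{1,2,3,5,6}; X {1,2,7}->{2,7}
Constraint 3 (V < W) on D(V)={3,4,7,8} D(W)={1,2,3,5,6}: V {3,4,7,8}->{3,4}; W {1,2,3,5,6}->{5,6}
So after constraint 3: D(X) = {2,7}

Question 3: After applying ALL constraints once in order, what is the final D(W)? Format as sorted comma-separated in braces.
Constraint 1 (X < V) on D(X)={1,2,7,8} D(V)={1,3,4,7,8}: X {1,2,7,8}->{1,2,7}; V {1,3,4,7,8}->{3,4,7,8}
Constraint 2 (W < X) on D(W)={1,2,3,5,6,8} D(X)={1,2,7}: W {1,2,3,5,6,8}->{1,2,3,5,6}; X {1,2,7}->{2,7}
Constraint 3 (V < W) on D(V)={3,4,7,8} D(W)={1,2,3,5,6}: V {3,4,7,8}->{3,4}; W {1,2,3,5,6}->{5,6}
Constraint 4 (W != V) on D(W)={5,6} D(V)={3,4}: no change
So after all 4 constraints: D(W) = {5,6}

Answer: {5,6}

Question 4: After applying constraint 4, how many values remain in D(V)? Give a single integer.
Answer: 2

Derivation:
Constraint 1 (X < V) on D(X)={1,2,7,8} D(V)={1,3,4,7,8}: X {1,2,7,8}->{1,2,7}; V {1,3,4,7,8}->{3,4,7,8}
Constraint 2 (W < X) on D(W)={1,2,3,5,6,8} D(X)={1,2,7}: W {1,2,3,5,6,8}->{1,2,3,5,6}; X {1,2,7}->{2,7}
Constraint 3 (V < W) on D(V)={3,4,7,8} D(W)={1,2,3,5,6}: V {3,4,7,8}->{3,4}; W {1,2,3,5,6}->{5,6}
Constraint 4 (W != V) on D(W)={5,6} D(V)={3,4}: no change
So after constraint 4: D(V)={3,4}, size = 2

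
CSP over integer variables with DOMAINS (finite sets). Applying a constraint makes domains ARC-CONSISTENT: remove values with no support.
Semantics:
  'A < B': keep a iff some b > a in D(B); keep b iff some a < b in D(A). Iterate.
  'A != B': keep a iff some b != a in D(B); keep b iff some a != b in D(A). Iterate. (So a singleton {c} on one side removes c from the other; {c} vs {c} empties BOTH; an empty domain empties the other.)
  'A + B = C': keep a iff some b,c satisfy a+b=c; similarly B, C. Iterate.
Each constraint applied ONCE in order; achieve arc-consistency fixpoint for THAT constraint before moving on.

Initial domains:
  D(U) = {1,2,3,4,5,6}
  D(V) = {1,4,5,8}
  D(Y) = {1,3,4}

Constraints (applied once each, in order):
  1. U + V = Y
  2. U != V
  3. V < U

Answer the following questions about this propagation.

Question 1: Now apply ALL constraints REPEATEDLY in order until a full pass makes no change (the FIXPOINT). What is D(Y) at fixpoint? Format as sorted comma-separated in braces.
pass 0 (initial): D(Y)={1,3,4}
pass 1: U {1,2,3,4,5,6}->{2,3}; V {1,4,5,8}->{1}; Y {1,3,4}->{3,4}
pass 2: no change
Fixpoint after 2 passes: D(Y) = {3,4}

Answer: {3,4}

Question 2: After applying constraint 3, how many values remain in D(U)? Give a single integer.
Answer: 2

Derivation:
Constraint 1 (U + V = Y) on D(U)={1,2,3,4,5,6} D(V)={1,4,5,8} D(Y)={1,3,4}: U {1,2,3,4,5,6}->{2,3}; V {1,4,5,8}->{1}; Y {1,3,4}->{3,4}
Constraint 2 (U != V) on D(U)={2,3} D(V)={1}: no change
Constraint 3 (V < U) on D(V)={1} D(U)={2,3}: no change
So after constraint 3: D(U)={2,3}, size = 2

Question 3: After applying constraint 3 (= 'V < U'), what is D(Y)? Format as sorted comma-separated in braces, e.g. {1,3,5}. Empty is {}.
Answer: {3,4}

Derivation:
Constraint 1 (U + V = Y) on D(U)={1,2,3,4,5,6} D(V)={1,4,5,8} D(Y)={1,3,4}: U {1,2,3,4,5,6}->{2,3}; V {1,4,5,8}->{1}; Y {1,3,4}->{3,4}
Constraint 2 (U != V) on D(U)={2,3} D(V)={1}: no change
Constraint 3 (V < U) on D(V)={1} D(U)={2,3}: no change
So after constraint 3: D(Y) = {3,4}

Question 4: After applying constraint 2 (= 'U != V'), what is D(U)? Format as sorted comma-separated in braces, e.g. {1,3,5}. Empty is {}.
Constraint 1 (U + V = Y) on D(U)={1,2,3,4,5,6} D(V)={1,4,5,8} D(Y)={1,3,4}: U {1,2,3,4,5,6}->{2,3}; V {1,4,5,8}->{1}; Y {1,3,4}->{3,4}
Constraint 2 (U != V) on D(U)={2,3} D(V)={1}: no change
So after constraint 2: D(U) = {2,3}

Answer: {2,3}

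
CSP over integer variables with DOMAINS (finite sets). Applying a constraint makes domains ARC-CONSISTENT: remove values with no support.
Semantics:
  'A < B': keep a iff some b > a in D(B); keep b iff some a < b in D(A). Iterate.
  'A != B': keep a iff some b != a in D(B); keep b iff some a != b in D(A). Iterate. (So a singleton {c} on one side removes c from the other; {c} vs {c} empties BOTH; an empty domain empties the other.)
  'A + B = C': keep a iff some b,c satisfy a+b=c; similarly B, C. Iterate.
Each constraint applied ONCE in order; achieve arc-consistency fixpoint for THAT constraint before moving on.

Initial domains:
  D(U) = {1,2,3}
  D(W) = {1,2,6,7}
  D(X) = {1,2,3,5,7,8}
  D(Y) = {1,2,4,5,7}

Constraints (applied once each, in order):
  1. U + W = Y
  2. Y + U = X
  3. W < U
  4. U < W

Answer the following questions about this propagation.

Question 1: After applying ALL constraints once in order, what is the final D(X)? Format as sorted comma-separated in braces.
Answer: {3,5,7,8}

Derivation:
Constraint 1 (U + W = Y) on D(U)={1,2,3} D(W)={1,2,6,7} D(Y)={1,2,4,5,7}: W {1,2,6,7}->{1,2,6}; Y {1,2,4,5,7}->{2,4,5,7}
Constraint 2 (Y + U = X) on D(Y)={2,4,5,7} D(U)={1,2,3} D(X)={1,2,3,5,7,8}: X {1,2,3,5,7,8}->{3,5,7,8}
Constraint 3 (W < U) on D(W)={1,2,6} D(U)={1,2,3}: W {1,2,6}->{1,2}; U {1,2,3}->{2,3}
Constraint 4 (U < W) on D(U)={2,3} D(W)={1,2}: U {2,3}->{}; W {1,2}->{}
So after all 4 constraints: D(X) = {3,5,7,8}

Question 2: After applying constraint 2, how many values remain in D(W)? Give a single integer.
Answer: 3

Derivation:
Constraint 1 (U + W = Y) on D(U)={1,2,3} D(W)={1,2,6,7} D(Y)={1,2,4,5,7}: W {1,2,6,7}->{1,2,6}; Y {1,2,4,5,7}->{2,4,5,7}
Constraint 2 (Y + U = X) on D(Y)={2,4,5,7} D(U)={1,2,3} D(X)={1,2,3,5,7,8}: X {1,2,3,5,7,8}->{3,5,7,8}
So after constraint 2: D(W)={1,2,6}, size = 3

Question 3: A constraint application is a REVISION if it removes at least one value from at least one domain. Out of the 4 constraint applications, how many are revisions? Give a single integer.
Constraint 1 (U + W = Y) on D(U)={1,2,3} D(W)={1,2,6,7} D(Y)={1,2,4,5,7}: W {1,2,6,7}->{1,2,6}; Y {1,2,4,5,7}->{2,4,5,7} => REVISION
Constraint 2 (Y + U = X) on D(Y)={2,4,5,7} D(U)={1,2,3} D(X)={1,2,3,5,7,8}: X {1,2,3,5,7,8}->{3,5,7,8} => REVISION
Constraint 3 (W < U) on D(W)={1,2,6} D(U)={1,2,3}: W {1,2,6}->{1,2}; U {1,2,3}->{2,3} => REVISION
Constraint 4 (U < W) on D(U)={2,3} D(W)={1,2}: U {2,3}->{}; W {1,2}->{} => REVISION
Total revisions = 4

Answer: 4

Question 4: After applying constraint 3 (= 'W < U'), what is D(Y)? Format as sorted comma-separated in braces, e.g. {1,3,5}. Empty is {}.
Constraint 1 (U + W = Y) on D(U)={1,2,3} D(W)={1,2,6,7} D(Y)={1,2,4,5,7}: W {1,2,6,7}->{1,2,6}; Y {1,2,4,5,7}->{2,4,5,7}
Constraint 2 (Y + U = X) on D(Y)={2,4,5,7} D(U)={1,2,3} D(X)={1,2,3,5,7,8}: X {1,2,3,5,7,8}->{3,5,7,8}
Constraint 3 (W < U) on D(W)={1,2,6} D(U)={1,2,3}: W {1,2,6}->{1,2}; U {1,2,3}->{2,3}
So after constraint 3: D(Y) = {2,4,5,7}

Answer: {2,4,5,7}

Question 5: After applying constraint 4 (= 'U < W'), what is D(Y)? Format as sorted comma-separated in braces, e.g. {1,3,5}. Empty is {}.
Answer: {2,4,5,7}

Derivation:
Constraint 1 (U + W = Y) on D(U)={1,2,3} D(W)={1,2,6,7} D(Y)={1,2,4,5,7}: W {1,2,6,7}->{1,2,6}; Y {1,2,4,5,7}->{2,4,5,7}
Constraint 2 (Y + U = X) on D(Y)={2,4,5,7} D(U)={1,2,3} D(X)={1,2,3,5,7,8}: X {1,2,3,5,7,8}->{3,5,7,8}
Constraint 3 (W < U) on D(W)={1,2,6} D(U)={1,2,3}: W {1,2,6}->{1,2}; U {1,2,3}->{2,3}
Constraint 4 (U < W) on D(U)={2,3} D(W)={1,2}: U {2,3}->{}; W {1,2}->{}
So after constraint 4: D(Y) = {2,4,5,7}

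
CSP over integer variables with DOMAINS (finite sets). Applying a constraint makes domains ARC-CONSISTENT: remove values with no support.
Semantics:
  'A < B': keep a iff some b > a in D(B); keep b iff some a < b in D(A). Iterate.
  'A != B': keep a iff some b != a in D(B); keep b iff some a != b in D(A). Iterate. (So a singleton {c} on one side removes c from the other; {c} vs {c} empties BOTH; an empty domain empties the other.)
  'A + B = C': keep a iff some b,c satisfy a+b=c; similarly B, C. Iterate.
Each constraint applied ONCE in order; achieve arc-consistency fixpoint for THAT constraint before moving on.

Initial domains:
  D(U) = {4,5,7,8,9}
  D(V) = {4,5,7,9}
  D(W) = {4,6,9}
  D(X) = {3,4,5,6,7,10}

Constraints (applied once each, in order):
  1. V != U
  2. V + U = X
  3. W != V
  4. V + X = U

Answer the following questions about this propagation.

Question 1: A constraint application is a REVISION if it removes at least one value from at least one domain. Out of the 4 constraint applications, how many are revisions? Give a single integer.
Constraint 1 (V != U) on D(V)={4,5,7,9} D(U)={4,5,7,8,9}: no change => not a revision
Constraint 2 (V + U = X) on D(V)={4,5,7,9} D(U)={4,5,7,8,9} D(X)={3,4,5,6,7,10}: V {4,5,7,9}->{5}; U {4,5,7,8,9}->{5}; X {3,4,5,6,7,10}->{10} => REVISION
Constraint 3 (W != V) on D(W)={4,6,9} D(V)={5}: no change => not a revision
Constraint 4 (V + X = U) on D(V)={5} D(X)={10} D(U)={5}: V {5}->{}; X {10}->{}; U {5}->{} => REVISION
Total revisions = 2

Answer: 2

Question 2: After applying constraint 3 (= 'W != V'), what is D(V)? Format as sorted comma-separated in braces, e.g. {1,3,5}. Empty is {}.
Answer: {5}

Derivation:
Constraint 1 (V != U) on D(V)={4,5,7,9} D(U)={4,5,7,8,9}: no change
Constraint 2 (V + U = X) on D(V)={4,5,7,9} D(U)={4,5,7,8,9} D(X)={3,4,5,6,7,10}: V {4,5,7,9}->{5}; U {4,5,7,8,9}->{5}; X {3,4,5,6,7,10}->{10}
Constraint 3 (W != V) on D(W)={4,6,9} D(V)={5}: no change
So after constraint 3: D(V) = {5}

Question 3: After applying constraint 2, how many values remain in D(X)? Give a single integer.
Answer: 1

Derivation:
Constraint 1 (V != U) on D(V)={4,5,7,9} D(U)={4,5,7,8,9}: no change
Constraint 2 (V + U = X) on D(V)={4,5,7,9} D(U)={4,5,7,8,9} D(X)={3,4,5,6,7,10}: V {4,5,7,9}->{5}; U {4,5,7,8,9}->{5}; X {3,4,5,6,7,10}->{10}
So after constraint 2: D(X)={10}, size = 1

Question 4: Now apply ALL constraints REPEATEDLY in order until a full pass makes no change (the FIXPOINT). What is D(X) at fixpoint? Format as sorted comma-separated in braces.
pass 0 (initial): D(X)={3,4,5,6,7,10}
pass 1: U {4,5,7,8,9}->{}; V {4,5,7,9}->{}; X {3,4,5,6,7,10}->{}
pass 2: W {4,6,9}->{}
pass 3: no change
Fixpoint after 3 passes: D(X) = {}

Answer: {}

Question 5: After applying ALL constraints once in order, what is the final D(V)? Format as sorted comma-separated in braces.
Answer: {}

Derivation:
Constraint 1 (V != U) on D(V)={4,5,7,9} D(U)={4,5,7,8,9}: no change
Constraint 2 (V + U = X) on D(V)={4,5,7,9} D(U)={4,5,7,8,9} D(X)={3,4,5,6,7,10}: V {4,5,7,9}->{5}; U {4,5,7,8,9}->{5}; X {3,4,5,6,7,10}->{10}
Constraint 3 (W != V) on D(W)={4,6,9} D(V)={5}: no change
Constraint 4 (V + X = U) on D(V)={5} D(X)={10} D(U)={5}: V {5}->{}; X {10}->{}; U {5}->{}
So after all 4 constraints: D(V) = {}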